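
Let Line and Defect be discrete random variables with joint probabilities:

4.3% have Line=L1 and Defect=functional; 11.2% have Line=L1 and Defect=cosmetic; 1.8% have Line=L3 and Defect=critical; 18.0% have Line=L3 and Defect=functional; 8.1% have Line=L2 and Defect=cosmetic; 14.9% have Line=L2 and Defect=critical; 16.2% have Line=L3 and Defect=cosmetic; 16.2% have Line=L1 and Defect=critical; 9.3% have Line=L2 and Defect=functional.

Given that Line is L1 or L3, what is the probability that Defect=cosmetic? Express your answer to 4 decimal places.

0.4047

P(Line=L1) = 0.112 + 0.043 + 0.162 = 0.317.
P(Line=L3) = 0.162 + 0.180 + 0.018 = 0.360.
P(Line ∈ {L1, L3}) = 0.317 + 0.360 = 0.677; P(Defect=cosmetic, Line ∈ {L1, L3}) = 0.112 + 0.162 = 0.274.
P(Defect=cosmetic | Line ∈ {L1, L3}) = 0.274/0.677 = 0.4047.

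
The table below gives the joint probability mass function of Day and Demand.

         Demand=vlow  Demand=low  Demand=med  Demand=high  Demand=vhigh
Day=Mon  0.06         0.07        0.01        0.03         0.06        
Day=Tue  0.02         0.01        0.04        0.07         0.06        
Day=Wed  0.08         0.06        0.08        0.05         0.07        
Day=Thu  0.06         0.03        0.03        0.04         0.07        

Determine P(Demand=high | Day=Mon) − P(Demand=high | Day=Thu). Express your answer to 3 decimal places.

P(Day=Mon) = 0.06 + 0.07 + 0.01 + 0.03 + 0.06 = 0.23; P(Demand=high | Day=Mon) = 0.03/0.23 = 0.1304.
P(Day=Thu) = 0.06 + 0.03 + 0.03 + 0.04 + 0.07 = 0.23; P(Demand=high | Day=Thu) = 0.04/0.23 = 0.1739.
Difference = -0.043.

-0.043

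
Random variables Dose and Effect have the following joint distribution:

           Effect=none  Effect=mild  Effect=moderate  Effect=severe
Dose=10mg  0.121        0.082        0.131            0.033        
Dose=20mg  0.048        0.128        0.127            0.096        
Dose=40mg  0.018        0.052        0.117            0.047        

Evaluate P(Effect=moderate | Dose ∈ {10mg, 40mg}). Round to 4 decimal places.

P(Dose=10mg) = 0.121 + 0.082 + 0.131 + 0.033 = 0.367.
P(Dose=40mg) = 0.018 + 0.052 + 0.117 + 0.047 = 0.234.
P(Dose ∈ {10mg, 40mg}) = 0.367 + 0.234 = 0.601; P(Effect=moderate, Dose ∈ {10mg, 40mg}) = 0.131 + 0.117 = 0.248.
P(Effect=moderate | Dose ∈ {10mg, 40mg}) = 0.248/0.601 = 0.4126.

0.4126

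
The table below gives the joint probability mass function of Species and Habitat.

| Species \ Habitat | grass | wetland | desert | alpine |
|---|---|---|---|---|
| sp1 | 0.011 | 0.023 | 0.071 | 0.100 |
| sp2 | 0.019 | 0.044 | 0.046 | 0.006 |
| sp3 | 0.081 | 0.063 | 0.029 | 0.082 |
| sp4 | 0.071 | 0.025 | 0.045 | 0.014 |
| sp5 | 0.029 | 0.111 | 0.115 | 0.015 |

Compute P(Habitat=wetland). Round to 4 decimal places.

P(Habitat=wetland) = 0.023 + 0.044 + 0.063 + 0.025 + 0.111 = 0.266.

0.2660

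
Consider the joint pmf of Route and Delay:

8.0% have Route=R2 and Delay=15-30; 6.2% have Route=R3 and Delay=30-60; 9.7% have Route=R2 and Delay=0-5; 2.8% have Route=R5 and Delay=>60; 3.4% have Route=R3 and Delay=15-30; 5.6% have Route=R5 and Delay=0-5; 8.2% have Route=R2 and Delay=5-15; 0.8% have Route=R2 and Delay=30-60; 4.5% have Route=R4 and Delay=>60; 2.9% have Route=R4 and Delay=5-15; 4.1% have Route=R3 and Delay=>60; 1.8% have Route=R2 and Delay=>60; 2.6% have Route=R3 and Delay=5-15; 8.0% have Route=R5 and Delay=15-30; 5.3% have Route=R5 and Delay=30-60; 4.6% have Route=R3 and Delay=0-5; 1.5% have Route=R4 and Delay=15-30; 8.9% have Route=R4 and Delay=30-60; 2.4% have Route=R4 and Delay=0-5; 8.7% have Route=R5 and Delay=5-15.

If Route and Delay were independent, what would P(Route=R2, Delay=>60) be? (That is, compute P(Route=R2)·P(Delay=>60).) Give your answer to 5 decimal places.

P(Route=R2) = 0.097 + 0.082 + 0.080 + 0.008 + 0.018 = 0.285.
P(Delay=>60) = 0.018 + 0.041 + 0.045 + 0.028 = 0.132.
Product: 0.285 × 0.132 = 0.03762.

0.03762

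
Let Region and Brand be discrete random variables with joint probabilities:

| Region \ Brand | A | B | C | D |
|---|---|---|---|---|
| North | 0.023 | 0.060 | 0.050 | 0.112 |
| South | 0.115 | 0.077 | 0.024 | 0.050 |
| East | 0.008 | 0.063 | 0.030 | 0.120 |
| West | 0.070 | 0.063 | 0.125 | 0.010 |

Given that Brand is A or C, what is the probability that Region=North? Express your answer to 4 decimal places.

P(Brand=A) = 0.023 + 0.115 + 0.008 + 0.070 = 0.216.
P(Brand=C) = 0.050 + 0.024 + 0.030 + 0.125 = 0.229.
P(Brand ∈ {A, C}) = 0.216 + 0.229 = 0.445; P(Region=North, Brand ∈ {A, C}) = 0.023 + 0.050 = 0.073.
P(Region=North | Brand ∈ {A, C}) = 0.073/0.445 = 0.1640.

0.1640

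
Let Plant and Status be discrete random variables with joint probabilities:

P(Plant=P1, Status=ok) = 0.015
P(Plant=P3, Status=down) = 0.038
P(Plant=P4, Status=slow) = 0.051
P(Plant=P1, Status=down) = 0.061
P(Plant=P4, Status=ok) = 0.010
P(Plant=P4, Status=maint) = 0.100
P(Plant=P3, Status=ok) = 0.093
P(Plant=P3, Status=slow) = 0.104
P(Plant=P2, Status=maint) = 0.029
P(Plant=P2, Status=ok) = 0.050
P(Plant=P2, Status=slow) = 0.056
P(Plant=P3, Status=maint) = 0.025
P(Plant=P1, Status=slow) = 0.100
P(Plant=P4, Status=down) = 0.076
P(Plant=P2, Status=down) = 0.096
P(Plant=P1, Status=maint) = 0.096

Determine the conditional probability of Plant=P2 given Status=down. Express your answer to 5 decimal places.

0.35424

P(Status=down) = 0.061 + 0.096 + 0.038 + 0.076 = 0.271.
P(Plant=P2 | Status=down) = 0.096/0.271 = 0.35424.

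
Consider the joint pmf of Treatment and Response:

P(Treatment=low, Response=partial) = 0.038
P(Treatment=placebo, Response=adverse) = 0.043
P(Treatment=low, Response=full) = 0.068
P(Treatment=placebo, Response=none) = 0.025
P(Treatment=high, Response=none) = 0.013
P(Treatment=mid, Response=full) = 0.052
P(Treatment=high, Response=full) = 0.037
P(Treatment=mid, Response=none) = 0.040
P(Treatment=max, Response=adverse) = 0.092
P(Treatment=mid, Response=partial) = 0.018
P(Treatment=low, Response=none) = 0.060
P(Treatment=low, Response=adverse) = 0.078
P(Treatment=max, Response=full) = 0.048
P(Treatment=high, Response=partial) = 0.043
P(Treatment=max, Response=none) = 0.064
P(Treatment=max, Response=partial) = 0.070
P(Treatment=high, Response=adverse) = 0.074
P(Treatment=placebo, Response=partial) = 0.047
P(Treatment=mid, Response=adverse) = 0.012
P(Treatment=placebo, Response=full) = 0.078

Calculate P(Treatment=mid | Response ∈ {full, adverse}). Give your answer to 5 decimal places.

P(Response=full) = 0.078 + 0.068 + 0.052 + 0.037 + 0.048 = 0.283.
P(Response=adverse) = 0.043 + 0.078 + 0.012 + 0.074 + 0.092 = 0.299.
P(Response ∈ {full, adverse}) = 0.283 + 0.299 = 0.582; P(Treatment=mid, Response ∈ {full, adverse}) = 0.052 + 0.012 = 0.064.
P(Treatment=mid | Response ∈ {full, adverse}) = 0.064/0.582 = 0.10997.

0.10997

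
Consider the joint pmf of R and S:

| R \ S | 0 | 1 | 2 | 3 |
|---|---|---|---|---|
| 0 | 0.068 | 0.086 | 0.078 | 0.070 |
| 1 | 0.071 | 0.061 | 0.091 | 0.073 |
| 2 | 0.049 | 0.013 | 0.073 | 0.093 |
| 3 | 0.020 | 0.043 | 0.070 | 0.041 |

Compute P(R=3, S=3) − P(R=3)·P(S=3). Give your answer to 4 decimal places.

-0.0072

P(R=3) = 0.020 + 0.043 + 0.070 + 0.041 = 0.174.
P(S=3) = 0.070 + 0.073 + 0.093 + 0.041 = 0.277.
P(R=3, S=3) − P(R=3)P(S=3) = 0.041 − 0.174×0.277 = -0.0072.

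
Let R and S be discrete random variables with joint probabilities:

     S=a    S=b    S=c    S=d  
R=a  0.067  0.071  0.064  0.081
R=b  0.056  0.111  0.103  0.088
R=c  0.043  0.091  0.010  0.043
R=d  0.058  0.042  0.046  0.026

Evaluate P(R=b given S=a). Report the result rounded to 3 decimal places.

P(S=a) = 0.067 + 0.056 + 0.043 + 0.058 = 0.224.
P(R=b | S=a) = 0.056/0.224 = 0.250.

0.250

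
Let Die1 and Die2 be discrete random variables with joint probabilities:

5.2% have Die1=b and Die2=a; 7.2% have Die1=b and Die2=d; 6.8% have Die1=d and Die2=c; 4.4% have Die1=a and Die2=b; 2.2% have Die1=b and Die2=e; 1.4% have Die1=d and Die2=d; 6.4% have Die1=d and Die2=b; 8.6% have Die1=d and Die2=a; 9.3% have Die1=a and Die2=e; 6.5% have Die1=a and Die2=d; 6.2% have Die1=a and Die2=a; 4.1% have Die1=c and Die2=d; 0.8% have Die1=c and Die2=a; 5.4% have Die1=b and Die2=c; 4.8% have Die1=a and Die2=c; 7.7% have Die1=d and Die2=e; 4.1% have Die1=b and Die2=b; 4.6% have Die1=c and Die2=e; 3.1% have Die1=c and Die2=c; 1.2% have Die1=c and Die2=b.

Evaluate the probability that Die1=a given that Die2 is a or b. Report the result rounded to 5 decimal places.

P(Die2=a) = 0.062 + 0.052 + 0.008 + 0.086 = 0.208.
P(Die2=b) = 0.044 + 0.041 + 0.012 + 0.064 = 0.161.
P(Die2 ∈ {a, b}) = 0.208 + 0.161 = 0.369; P(Die1=a, Die2 ∈ {a, b}) = 0.062 + 0.044 = 0.106.
P(Die1=a | Die2 ∈ {a, b}) = 0.106/0.369 = 0.28726.

0.28726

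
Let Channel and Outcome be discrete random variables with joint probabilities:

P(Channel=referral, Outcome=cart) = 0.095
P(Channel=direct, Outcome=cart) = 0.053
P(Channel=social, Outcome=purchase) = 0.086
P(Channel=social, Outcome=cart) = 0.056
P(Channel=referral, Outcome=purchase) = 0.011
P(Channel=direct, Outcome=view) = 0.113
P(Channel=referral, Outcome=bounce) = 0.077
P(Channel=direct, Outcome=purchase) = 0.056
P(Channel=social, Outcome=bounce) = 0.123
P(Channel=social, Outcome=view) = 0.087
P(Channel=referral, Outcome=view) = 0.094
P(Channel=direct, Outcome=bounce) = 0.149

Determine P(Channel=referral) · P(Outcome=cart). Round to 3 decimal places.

0.057

P(Channel=referral) = 0.077 + 0.094 + 0.095 + 0.011 = 0.277.
P(Outcome=cart) = 0.056 + 0.053 + 0.095 = 0.204.
Product: 0.277 × 0.204 = 0.057.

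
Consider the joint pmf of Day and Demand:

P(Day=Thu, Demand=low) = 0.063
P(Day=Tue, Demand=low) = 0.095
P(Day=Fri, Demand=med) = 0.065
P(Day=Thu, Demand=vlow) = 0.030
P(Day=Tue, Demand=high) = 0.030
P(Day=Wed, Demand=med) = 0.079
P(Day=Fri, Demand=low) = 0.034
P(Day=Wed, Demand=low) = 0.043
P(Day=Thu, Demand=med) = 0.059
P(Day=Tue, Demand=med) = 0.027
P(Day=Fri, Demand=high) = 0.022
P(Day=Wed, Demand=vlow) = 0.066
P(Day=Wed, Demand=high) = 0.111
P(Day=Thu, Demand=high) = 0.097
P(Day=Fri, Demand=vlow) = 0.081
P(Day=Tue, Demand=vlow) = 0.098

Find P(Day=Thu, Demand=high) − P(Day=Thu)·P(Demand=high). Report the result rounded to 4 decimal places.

0.0323

P(Day=Thu) = 0.030 + 0.063 + 0.059 + 0.097 = 0.249.
P(Demand=high) = 0.030 + 0.111 + 0.097 + 0.022 = 0.260.
P(Day=Thu, Demand=high) − P(Day=Thu)P(Demand=high) = 0.097 − 0.249×0.260 = 0.0323.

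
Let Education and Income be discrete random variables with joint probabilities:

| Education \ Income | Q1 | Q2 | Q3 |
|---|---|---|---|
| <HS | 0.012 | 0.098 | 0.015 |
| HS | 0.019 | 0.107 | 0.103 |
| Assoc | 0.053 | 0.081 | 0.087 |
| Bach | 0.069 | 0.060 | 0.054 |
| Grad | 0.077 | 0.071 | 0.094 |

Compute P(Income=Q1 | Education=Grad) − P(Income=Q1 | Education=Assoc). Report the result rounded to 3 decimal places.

P(Education=Grad) = 0.077 + 0.071 + 0.094 = 0.242; P(Income=Q1 | Education=Grad) = 0.077/0.242 = 0.3182.
P(Education=Assoc) = 0.053 + 0.081 + 0.087 = 0.221; P(Income=Q1 | Education=Assoc) = 0.053/0.221 = 0.2398.
Difference = 0.078.

0.078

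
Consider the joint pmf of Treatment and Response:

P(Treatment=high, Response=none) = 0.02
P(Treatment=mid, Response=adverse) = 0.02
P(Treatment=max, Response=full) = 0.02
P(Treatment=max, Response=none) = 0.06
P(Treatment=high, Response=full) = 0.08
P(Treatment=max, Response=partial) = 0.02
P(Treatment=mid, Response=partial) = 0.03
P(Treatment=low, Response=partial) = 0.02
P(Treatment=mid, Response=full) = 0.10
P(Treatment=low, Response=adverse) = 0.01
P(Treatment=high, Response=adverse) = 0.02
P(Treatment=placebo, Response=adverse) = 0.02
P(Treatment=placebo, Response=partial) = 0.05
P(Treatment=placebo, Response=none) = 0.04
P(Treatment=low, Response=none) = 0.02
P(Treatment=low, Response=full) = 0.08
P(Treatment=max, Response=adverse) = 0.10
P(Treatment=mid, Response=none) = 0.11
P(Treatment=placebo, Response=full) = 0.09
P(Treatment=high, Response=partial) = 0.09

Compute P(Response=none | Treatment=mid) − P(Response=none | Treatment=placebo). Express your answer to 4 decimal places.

P(Treatment=mid) = 0.11 + 0.03 + 0.10 + 0.02 = 0.26; P(Response=none | Treatment=mid) = 0.11/0.26 = 0.42308.
P(Treatment=placebo) = 0.04 + 0.05 + 0.09 + 0.02 = 0.20; P(Response=none | Treatment=placebo) = 0.04/0.20 = 0.20000.
Difference = 0.2231.

0.2231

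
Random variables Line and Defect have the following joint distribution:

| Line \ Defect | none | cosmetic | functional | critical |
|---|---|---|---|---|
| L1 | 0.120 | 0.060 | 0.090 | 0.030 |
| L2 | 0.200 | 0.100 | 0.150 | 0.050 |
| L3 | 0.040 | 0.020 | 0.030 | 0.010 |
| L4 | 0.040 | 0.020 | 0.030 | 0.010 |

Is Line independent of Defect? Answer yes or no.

Every cell satisfies P(Line,Defect) = P(Line)·P(Defect). For instance P(Line=L2) = 0.500, P(Defect=functional) = 0.300, and 0.500×0.300 = 0.150 matches the joint entry. So Line and Defect are independent.

yes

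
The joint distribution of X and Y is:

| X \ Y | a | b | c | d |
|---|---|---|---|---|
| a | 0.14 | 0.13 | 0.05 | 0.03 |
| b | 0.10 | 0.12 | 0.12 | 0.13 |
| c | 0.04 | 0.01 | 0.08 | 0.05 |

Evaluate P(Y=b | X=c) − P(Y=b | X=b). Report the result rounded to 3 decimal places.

P(X=c) = 0.04 + 0.01 + 0.08 + 0.05 = 0.18; P(Y=b | X=c) = 0.01/0.18 = 0.0556.
P(X=b) = 0.10 + 0.12 + 0.12 + 0.13 = 0.47; P(Y=b | X=b) = 0.12/0.47 = 0.2553.
Difference = -0.200.

-0.200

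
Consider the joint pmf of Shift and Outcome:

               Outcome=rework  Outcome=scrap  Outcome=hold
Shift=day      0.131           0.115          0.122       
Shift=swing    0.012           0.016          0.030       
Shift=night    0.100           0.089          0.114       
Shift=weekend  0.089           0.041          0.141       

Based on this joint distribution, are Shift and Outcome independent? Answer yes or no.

P(Shift=weekend) = 0.271 and P(Outcome=hold) = 0.407, so their product is 0.11030, but P(Shift=weekend, Outcome=hold) = 0.141. Since these differ, Shift and Outcome are not independent.

no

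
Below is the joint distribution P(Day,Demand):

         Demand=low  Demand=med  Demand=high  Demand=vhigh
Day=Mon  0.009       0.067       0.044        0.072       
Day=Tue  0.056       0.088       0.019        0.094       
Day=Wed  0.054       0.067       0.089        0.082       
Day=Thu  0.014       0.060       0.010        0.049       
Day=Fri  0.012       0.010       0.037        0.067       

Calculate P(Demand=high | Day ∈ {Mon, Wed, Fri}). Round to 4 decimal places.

0.2787

P(Day=Mon) = 0.009 + 0.067 + 0.044 + 0.072 = 0.192.
P(Day=Wed) = 0.054 + 0.067 + 0.089 + 0.082 = 0.292.
P(Day=Fri) = 0.012 + 0.010 + 0.037 + 0.067 = 0.126.
P(Day ∈ {Mon, Wed, Fri}) = 0.192 + 0.292 + 0.126 = 0.610; P(Demand=high, Day ∈ {Mon, Wed, Fri}) = 0.044 + 0.089 + 0.037 = 0.170.
P(Demand=high | Day ∈ {Mon, Wed, Fri}) = 0.170/0.610 = 0.2787.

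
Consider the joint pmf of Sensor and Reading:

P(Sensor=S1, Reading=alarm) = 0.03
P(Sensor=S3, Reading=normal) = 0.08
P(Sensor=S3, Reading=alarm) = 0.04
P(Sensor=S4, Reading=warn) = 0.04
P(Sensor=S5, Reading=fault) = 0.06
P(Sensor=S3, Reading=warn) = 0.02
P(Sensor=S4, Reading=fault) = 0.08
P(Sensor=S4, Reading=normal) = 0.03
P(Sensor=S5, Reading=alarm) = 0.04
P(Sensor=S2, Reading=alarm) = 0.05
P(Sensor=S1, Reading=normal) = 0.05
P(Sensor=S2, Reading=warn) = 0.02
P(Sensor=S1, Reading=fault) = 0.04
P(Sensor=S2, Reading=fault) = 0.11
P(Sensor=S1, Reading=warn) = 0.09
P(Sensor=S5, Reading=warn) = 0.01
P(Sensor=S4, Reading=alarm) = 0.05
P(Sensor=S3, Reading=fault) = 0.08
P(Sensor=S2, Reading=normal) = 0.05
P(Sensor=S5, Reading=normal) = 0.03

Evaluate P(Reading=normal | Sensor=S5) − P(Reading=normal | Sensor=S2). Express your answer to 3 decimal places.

-0.003

P(Sensor=S5) = 0.03 + 0.01 + 0.04 + 0.06 = 0.14; P(Reading=normal | Sensor=S5) = 0.03/0.14 = 0.2143.
P(Sensor=S2) = 0.05 + 0.02 + 0.05 + 0.11 = 0.23; P(Reading=normal | Sensor=S2) = 0.05/0.23 = 0.2174.
Difference = -0.003.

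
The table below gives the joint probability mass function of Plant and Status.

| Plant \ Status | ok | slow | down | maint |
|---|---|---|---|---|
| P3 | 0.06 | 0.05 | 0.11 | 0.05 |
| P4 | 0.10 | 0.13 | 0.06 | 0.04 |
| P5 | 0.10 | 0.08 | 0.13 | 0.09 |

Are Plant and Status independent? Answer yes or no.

no

P(Plant=P4) = 0.33 and P(Status=slow) = 0.26, so their product is 0.0858, but P(Plant=P4, Status=slow) = 0.13. Since these differ, Plant and Status are not independent.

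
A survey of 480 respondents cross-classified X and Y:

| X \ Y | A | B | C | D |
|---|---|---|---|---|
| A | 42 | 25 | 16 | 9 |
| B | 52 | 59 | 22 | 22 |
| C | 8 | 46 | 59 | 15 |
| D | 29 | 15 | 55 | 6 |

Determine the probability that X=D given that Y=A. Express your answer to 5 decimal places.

0.22137

Total with Y=A: 42 + 52 + 8 + 29 = 131.
P(X=D | Y=A) = 29/131 = 0.22137.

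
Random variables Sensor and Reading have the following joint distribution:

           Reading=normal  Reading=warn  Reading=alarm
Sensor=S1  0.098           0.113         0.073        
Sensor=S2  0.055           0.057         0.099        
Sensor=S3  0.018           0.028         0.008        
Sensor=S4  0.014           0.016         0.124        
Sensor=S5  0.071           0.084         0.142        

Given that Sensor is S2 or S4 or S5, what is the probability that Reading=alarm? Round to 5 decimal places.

0.55136

P(Sensor=S2) = 0.055 + 0.057 + 0.099 = 0.211.
P(Sensor=S4) = 0.014 + 0.016 + 0.124 = 0.154.
P(Sensor=S5) = 0.071 + 0.084 + 0.142 = 0.297.
P(Sensor ∈ {S2, S4, S5}) = 0.211 + 0.154 + 0.297 = 0.662; P(Reading=alarm, Sensor ∈ {S2, S4, S5}) = 0.099 + 0.124 + 0.142 = 0.365.
P(Reading=alarm | Sensor ∈ {S2, S4, S5}) = 0.365/0.662 = 0.55136.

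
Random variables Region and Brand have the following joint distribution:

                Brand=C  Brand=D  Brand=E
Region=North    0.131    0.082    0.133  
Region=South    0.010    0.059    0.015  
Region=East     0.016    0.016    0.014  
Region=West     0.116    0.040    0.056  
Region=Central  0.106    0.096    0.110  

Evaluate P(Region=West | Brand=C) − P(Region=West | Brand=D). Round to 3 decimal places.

0.170

P(Brand=C) = 0.131 + 0.010 + 0.016 + 0.116 + 0.106 = 0.379; P(Region=West | Brand=C) = 0.116/0.379 = 0.3061.
P(Brand=D) = 0.082 + 0.059 + 0.016 + 0.040 + 0.096 = 0.293; P(Region=West | Brand=D) = 0.040/0.293 = 0.1365.
Difference = 0.170.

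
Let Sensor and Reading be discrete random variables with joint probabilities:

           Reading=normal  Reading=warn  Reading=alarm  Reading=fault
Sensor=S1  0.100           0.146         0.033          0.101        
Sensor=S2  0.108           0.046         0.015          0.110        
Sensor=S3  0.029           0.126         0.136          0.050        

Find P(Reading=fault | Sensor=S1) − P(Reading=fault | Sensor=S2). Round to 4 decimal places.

P(Sensor=S1) = 0.100 + 0.146 + 0.033 + 0.101 = 0.380; P(Reading=fault | Sensor=S1) = 0.101/0.380 = 0.26579.
P(Sensor=S2) = 0.108 + 0.046 + 0.015 + 0.110 = 0.279; P(Reading=fault | Sensor=S2) = 0.110/0.279 = 0.39427.
Difference = -0.1285.

-0.1285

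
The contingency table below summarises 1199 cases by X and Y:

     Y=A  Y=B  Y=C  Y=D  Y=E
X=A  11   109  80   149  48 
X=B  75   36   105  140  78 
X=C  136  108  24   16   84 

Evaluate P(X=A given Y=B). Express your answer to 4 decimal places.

Total with Y=B: 109 + 36 + 108 = 253.
P(X=A | Y=B) = 109/253 = 0.4308.

0.4308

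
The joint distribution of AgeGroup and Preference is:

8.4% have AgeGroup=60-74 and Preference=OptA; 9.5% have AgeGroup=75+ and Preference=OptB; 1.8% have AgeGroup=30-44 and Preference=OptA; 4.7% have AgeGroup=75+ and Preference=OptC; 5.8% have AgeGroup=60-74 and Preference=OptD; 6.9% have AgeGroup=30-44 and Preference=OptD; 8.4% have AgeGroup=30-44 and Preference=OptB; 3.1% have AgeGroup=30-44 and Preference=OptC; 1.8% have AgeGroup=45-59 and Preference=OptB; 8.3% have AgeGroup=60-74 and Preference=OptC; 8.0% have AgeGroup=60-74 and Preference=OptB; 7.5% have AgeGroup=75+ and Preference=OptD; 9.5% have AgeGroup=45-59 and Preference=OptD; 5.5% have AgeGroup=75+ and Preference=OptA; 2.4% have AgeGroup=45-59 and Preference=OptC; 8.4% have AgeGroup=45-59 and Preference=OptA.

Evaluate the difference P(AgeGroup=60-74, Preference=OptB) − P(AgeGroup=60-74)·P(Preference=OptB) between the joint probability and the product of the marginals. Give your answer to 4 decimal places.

P(AgeGroup=60-74) = 0.084 + 0.080 + 0.083 + 0.058 = 0.305.
P(Preference=OptB) = 0.084 + 0.018 + 0.080 + 0.095 = 0.277.
P(AgeGroup=60-74, Preference=OptB) − P(AgeGroup=60-74)P(Preference=OptB) = 0.080 − 0.305×0.277 = -0.0045.

-0.0045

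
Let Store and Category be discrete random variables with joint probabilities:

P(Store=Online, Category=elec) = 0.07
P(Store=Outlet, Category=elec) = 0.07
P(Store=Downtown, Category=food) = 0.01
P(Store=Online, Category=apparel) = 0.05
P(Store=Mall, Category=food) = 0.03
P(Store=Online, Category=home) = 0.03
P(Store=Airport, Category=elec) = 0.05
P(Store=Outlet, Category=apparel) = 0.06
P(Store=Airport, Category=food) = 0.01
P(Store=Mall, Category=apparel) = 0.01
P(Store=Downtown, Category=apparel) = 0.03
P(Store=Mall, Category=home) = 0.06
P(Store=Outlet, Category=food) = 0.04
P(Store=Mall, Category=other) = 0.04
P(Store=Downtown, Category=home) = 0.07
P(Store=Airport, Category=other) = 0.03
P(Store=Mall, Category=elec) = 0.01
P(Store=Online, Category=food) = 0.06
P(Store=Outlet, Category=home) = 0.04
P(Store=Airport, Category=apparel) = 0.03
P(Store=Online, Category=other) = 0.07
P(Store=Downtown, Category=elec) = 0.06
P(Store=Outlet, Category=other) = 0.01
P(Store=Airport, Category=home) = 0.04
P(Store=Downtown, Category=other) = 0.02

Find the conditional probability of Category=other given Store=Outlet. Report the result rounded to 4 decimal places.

0.0455

P(Store=Outlet) = 0.04 + 0.06 + 0.07 + 0.04 + 0.01 = 0.22.
P(Category=other | Store=Outlet) = 0.01/0.22 = 0.0455.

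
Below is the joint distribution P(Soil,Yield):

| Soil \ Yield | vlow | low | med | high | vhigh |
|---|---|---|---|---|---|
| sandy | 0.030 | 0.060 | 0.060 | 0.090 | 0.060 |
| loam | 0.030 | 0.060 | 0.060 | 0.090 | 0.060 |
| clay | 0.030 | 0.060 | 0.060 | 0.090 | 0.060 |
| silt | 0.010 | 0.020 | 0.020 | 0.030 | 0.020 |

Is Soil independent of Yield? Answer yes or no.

yes

Every cell satisfies P(Soil,Yield) = P(Soil)·P(Yield). For instance P(Soil=silt) = 0.100, P(Yield=high) = 0.300, and 0.100×0.300 = 0.030 matches the joint entry. So Soil and Yield are independent.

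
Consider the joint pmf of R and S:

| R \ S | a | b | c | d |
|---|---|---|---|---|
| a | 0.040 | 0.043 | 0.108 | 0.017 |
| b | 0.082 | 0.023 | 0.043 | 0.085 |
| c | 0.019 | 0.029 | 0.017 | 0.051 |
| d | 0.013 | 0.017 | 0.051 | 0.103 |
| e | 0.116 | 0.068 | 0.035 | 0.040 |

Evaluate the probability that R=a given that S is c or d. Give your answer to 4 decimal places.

0.2273

P(S=c) = 0.108 + 0.043 + 0.017 + 0.051 + 0.035 = 0.254.
P(S=d) = 0.017 + 0.085 + 0.051 + 0.103 + 0.040 = 0.296.
P(S ∈ {c, d}) = 0.254 + 0.296 = 0.550; P(R=a, S ∈ {c, d}) = 0.108 + 0.017 = 0.125.
P(R=a | S ∈ {c, d}) = 0.125/0.550 = 0.2273.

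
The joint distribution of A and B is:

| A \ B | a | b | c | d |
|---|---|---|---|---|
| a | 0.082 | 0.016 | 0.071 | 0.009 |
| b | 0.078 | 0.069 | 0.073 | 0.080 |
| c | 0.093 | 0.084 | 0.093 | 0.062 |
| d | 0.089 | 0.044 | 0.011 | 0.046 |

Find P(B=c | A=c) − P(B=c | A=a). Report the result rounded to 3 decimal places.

P(A=c) = 0.093 + 0.084 + 0.093 + 0.062 = 0.332; P(B=c | A=c) = 0.093/0.332 = 0.2801.
P(A=a) = 0.082 + 0.016 + 0.071 + 0.009 = 0.178; P(B=c | A=a) = 0.071/0.178 = 0.3989.
Difference = -0.119.

-0.119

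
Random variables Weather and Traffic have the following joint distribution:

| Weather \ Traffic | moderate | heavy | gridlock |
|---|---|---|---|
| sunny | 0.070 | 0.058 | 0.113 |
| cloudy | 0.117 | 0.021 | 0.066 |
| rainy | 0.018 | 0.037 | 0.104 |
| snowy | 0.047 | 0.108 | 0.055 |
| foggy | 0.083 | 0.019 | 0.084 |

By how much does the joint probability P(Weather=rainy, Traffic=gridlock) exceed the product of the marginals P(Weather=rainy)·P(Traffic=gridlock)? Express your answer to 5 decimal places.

0.03690

P(Weather=rainy) = 0.018 + 0.037 + 0.104 = 0.159.
P(Traffic=gridlock) = 0.113 + 0.066 + 0.104 + 0.055 + 0.084 = 0.422.
P(Weather=rainy, Traffic=gridlock) − P(Weather=rainy)P(Traffic=gridlock) = 0.104 − 0.159×0.422 = 0.03690.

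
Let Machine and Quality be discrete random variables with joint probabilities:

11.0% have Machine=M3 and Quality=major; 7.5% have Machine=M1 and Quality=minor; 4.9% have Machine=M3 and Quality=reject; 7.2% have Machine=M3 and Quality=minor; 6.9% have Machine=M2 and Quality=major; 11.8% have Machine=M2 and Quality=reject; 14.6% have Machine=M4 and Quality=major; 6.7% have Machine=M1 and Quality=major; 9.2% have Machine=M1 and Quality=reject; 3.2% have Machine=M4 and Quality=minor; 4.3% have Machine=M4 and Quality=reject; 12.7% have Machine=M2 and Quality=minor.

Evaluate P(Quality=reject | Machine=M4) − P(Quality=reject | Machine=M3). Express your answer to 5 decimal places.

P(Machine=M4) = 0.032 + 0.146 + 0.043 = 0.221; P(Quality=reject | Machine=M4) = 0.043/0.221 = 0.194570.
P(Machine=M3) = 0.072 + 0.110 + 0.049 = 0.231; P(Quality=reject | Machine=M3) = 0.049/0.231 = 0.212121.
Difference = -0.01755.

-0.01755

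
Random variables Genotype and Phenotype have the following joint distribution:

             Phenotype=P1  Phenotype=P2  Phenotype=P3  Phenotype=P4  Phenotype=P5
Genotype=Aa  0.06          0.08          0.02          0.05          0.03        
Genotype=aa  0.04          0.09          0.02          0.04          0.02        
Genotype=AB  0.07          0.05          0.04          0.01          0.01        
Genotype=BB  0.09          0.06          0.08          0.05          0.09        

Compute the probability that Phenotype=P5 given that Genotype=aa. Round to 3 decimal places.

P(Genotype=aa) = 0.04 + 0.09 + 0.02 + 0.04 + 0.02 = 0.21.
P(Phenotype=P5 | Genotype=aa) = 0.02/0.21 = 0.095.

0.095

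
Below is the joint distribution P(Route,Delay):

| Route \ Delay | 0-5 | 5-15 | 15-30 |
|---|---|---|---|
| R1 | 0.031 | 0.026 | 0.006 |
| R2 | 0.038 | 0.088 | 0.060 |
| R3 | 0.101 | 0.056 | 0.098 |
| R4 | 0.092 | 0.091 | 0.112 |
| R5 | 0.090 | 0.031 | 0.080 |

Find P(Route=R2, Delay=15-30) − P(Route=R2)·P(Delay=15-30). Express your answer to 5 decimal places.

-0.00622

P(Route=R2) = 0.038 + 0.088 + 0.060 = 0.186.
P(Delay=15-30) = 0.006 + 0.060 + 0.098 + 0.112 + 0.080 = 0.356.
P(Route=R2, Delay=15-30) − P(Route=R2)P(Delay=15-30) = 0.060 − 0.186×0.356 = -0.00622.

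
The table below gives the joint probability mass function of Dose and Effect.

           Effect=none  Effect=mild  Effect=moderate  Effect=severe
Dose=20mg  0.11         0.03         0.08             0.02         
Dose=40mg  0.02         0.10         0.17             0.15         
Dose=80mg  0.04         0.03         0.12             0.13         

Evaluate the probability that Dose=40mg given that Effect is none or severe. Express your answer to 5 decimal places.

0.36170

P(Effect=none) = 0.11 + 0.02 + 0.04 = 0.17.
P(Effect=severe) = 0.02 + 0.15 + 0.13 = 0.30.
P(Effect ∈ {none, severe}) = 0.17 + 0.30 = 0.47; P(Dose=40mg, Effect ∈ {none, severe}) = 0.02 + 0.15 = 0.17.
P(Dose=40mg | Effect ∈ {none, severe}) = 0.17/0.47 = 0.36170.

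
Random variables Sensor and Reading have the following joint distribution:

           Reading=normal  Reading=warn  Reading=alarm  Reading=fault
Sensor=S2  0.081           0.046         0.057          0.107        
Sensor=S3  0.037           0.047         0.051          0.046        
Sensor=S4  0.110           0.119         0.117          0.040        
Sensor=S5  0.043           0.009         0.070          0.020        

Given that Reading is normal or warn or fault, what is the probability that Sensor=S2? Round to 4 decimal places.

P(Reading=normal) = 0.081 + 0.037 + 0.110 + 0.043 = 0.271.
P(Reading=warn) = 0.046 + 0.047 + 0.119 + 0.009 = 0.221.
P(Reading=fault) = 0.107 + 0.046 + 0.040 + 0.020 = 0.213.
P(Reading ∈ {normal, warn, fault}) = 0.271 + 0.221 + 0.213 = 0.705; P(Sensor=S2, Reading ∈ {normal, warn, fault}) = 0.081 + 0.046 + 0.107 = 0.234.
P(Sensor=S2 | Reading ∈ {normal, warn, fault}) = 0.234/0.705 = 0.3319.

0.3319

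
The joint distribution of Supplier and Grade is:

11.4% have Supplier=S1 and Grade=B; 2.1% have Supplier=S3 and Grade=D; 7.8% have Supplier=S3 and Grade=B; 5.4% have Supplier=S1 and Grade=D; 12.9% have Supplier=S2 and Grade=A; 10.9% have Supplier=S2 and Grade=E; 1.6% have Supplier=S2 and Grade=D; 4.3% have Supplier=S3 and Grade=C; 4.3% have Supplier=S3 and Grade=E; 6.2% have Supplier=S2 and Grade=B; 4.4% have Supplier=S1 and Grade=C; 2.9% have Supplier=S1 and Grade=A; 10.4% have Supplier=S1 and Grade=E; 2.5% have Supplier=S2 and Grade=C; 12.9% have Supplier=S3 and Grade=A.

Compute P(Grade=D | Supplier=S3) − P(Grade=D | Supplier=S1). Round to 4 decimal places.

-0.0896

P(Supplier=S3) = 0.129 + 0.078 + 0.043 + 0.021 + 0.043 = 0.314; P(Grade=D | Supplier=S3) = 0.021/0.314 = 0.06688.
P(Supplier=S1) = 0.029 + 0.114 + 0.044 + 0.054 + 0.104 = 0.345; P(Grade=D | Supplier=S1) = 0.054/0.345 = 0.15652.
Difference = -0.0896.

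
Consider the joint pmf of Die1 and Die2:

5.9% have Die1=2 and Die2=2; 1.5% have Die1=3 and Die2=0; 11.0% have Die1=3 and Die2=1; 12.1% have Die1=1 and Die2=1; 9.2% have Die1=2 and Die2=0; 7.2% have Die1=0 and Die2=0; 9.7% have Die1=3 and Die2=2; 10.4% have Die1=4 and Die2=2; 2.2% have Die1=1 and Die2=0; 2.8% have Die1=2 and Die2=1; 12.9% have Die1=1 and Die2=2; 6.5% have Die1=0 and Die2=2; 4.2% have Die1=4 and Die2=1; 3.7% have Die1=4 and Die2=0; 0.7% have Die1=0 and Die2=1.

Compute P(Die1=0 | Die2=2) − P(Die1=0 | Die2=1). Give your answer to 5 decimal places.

P(Die2=2) = 0.065 + 0.129 + 0.059 + 0.097 + 0.104 = 0.454; P(Die1=0 | Die2=2) = 0.065/0.454 = 0.143172.
P(Die2=1) = 0.007 + 0.121 + 0.028 + 0.110 + 0.042 = 0.308; P(Die1=0 | Die2=1) = 0.007/0.308 = 0.022727.
Difference = 0.12044.

0.12044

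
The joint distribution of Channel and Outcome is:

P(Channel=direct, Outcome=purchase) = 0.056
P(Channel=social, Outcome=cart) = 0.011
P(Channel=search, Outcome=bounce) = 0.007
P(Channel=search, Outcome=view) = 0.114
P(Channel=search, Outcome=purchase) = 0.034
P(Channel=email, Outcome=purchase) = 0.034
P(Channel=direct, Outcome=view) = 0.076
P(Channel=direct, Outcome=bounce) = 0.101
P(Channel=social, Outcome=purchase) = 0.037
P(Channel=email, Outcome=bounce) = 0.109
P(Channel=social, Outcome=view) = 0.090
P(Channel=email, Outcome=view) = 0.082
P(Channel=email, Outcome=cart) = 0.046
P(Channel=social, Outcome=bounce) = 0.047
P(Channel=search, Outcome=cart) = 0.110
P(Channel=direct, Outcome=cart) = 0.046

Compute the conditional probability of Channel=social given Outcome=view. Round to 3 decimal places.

P(Outcome=view) = 0.082 + 0.114 + 0.090 + 0.076 = 0.362.
P(Channel=social | Outcome=view) = 0.090/0.362 = 0.249.

0.249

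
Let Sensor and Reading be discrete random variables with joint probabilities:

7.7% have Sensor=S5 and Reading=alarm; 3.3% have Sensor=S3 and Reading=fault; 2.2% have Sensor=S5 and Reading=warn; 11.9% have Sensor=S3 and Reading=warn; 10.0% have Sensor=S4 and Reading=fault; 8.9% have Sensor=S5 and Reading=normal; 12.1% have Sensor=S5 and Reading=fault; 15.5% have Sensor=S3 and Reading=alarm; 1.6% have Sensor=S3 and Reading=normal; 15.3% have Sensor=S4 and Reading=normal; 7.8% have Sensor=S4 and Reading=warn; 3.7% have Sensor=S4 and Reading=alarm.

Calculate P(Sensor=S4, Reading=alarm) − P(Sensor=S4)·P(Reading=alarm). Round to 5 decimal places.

P(Sensor=S4) = 0.153 + 0.078 + 0.037 + 0.100 = 0.368.
P(Reading=alarm) = 0.155 + 0.037 + 0.077 = 0.269.
P(Sensor=S4, Reading=alarm) − P(Sensor=S4)P(Reading=alarm) = 0.037 − 0.368×0.269 = -0.06199.

-0.06199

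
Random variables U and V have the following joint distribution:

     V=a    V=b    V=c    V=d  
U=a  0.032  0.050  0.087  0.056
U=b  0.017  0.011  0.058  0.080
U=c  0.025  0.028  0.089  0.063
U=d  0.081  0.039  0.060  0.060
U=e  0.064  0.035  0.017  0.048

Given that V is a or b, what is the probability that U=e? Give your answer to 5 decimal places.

0.25916

P(V=a) = 0.032 + 0.017 + 0.025 + 0.081 + 0.064 = 0.219.
P(V=b) = 0.050 + 0.011 + 0.028 + 0.039 + 0.035 = 0.163.
P(V ∈ {a, b}) = 0.219 + 0.163 = 0.382; P(U=e, V ∈ {a, b}) = 0.064 + 0.035 = 0.099.
P(U=e | V ∈ {a, b}) = 0.099/0.382 = 0.25916.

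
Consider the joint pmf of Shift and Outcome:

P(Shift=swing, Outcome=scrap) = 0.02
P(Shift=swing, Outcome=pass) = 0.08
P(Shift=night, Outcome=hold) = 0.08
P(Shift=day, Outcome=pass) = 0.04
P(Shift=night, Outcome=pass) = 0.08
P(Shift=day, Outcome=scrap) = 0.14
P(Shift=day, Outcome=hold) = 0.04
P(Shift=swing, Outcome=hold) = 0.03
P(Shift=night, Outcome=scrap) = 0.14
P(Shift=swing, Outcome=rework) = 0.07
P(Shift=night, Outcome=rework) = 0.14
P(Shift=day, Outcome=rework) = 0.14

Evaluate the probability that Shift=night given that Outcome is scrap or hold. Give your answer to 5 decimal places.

P(Outcome=scrap) = 0.14 + 0.02 + 0.14 = 0.30.
P(Outcome=hold) = 0.04 + 0.03 + 0.08 = 0.15.
P(Outcome ∈ {scrap, hold}) = 0.30 + 0.15 = 0.45; P(Shift=night, Outcome ∈ {scrap, hold}) = 0.14 + 0.08 = 0.22.
P(Shift=night | Outcome ∈ {scrap, hold}) = 0.22/0.45 = 0.48889.

0.48889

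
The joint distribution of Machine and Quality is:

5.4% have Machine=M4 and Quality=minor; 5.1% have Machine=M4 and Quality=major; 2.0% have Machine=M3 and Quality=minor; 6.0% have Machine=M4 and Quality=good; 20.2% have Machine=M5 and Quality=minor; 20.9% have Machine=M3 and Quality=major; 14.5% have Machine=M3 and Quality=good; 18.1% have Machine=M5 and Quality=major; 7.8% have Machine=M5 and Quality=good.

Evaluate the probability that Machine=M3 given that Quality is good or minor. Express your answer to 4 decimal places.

0.2952

P(Quality=good) = 0.145 + 0.060 + 0.078 = 0.283.
P(Quality=minor) = 0.020 + 0.054 + 0.202 = 0.276.
P(Quality ∈ {good, minor}) = 0.283 + 0.276 = 0.559; P(Machine=M3, Quality ∈ {good, minor}) = 0.145 + 0.020 = 0.165.
P(Machine=M3 | Quality ∈ {good, minor}) = 0.165/0.559 = 0.2952.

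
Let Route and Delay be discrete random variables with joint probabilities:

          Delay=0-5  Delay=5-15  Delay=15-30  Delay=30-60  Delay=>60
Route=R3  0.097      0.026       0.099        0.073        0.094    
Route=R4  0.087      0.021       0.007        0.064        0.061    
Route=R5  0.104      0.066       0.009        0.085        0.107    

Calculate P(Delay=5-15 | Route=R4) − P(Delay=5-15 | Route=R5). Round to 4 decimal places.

P(Route=R4) = 0.087 + 0.021 + 0.007 + 0.064 + 0.061 = 0.240; P(Delay=5-15 | Route=R4) = 0.021/0.240 = 0.08750.
P(Route=R5) = 0.104 + 0.066 + 0.009 + 0.085 + 0.107 = 0.371; P(Delay=5-15 | Route=R5) = 0.066/0.371 = 0.17790.
Difference = -0.0904.

-0.0904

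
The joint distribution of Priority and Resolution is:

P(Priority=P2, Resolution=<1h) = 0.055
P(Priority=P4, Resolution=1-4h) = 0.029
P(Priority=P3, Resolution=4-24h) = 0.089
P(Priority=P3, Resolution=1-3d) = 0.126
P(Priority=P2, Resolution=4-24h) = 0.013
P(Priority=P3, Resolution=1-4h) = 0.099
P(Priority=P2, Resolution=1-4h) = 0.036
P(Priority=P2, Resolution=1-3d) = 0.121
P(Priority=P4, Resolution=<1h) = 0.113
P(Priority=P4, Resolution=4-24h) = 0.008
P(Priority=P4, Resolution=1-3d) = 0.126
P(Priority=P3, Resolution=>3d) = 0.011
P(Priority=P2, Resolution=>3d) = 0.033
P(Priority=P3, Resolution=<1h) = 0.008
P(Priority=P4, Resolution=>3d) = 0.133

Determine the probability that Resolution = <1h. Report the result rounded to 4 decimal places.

0.1760

P(Resolution=<1h) = 0.055 + 0.008 + 0.113 = 0.176.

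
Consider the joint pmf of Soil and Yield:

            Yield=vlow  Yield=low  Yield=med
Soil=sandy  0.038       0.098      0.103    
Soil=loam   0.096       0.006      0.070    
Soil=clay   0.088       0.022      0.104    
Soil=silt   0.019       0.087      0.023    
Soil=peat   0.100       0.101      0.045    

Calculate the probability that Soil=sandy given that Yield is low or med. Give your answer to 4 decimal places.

P(Yield=low) = 0.098 + 0.006 + 0.022 + 0.087 + 0.101 = 0.314.
P(Yield=med) = 0.103 + 0.070 + 0.104 + 0.023 + 0.045 = 0.345.
P(Yield ∈ {low, med}) = 0.314 + 0.345 = 0.659; P(Soil=sandy, Yield ∈ {low, med}) = 0.098 + 0.103 = 0.201.
P(Soil=sandy | Yield ∈ {low, med}) = 0.201/0.659 = 0.3050.

0.3050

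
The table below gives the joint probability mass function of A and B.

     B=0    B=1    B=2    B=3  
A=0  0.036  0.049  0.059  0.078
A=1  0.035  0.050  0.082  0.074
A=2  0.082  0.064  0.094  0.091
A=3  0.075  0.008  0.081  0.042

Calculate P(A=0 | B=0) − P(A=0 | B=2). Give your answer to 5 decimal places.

-0.02881

P(B=0) = 0.036 + 0.035 + 0.082 + 0.075 = 0.228; P(A=0 | B=0) = 0.036/0.228 = 0.157895.
P(B=2) = 0.059 + 0.082 + 0.094 + 0.081 = 0.316; P(A=0 | B=2) = 0.059/0.316 = 0.186709.
Difference = -0.02881.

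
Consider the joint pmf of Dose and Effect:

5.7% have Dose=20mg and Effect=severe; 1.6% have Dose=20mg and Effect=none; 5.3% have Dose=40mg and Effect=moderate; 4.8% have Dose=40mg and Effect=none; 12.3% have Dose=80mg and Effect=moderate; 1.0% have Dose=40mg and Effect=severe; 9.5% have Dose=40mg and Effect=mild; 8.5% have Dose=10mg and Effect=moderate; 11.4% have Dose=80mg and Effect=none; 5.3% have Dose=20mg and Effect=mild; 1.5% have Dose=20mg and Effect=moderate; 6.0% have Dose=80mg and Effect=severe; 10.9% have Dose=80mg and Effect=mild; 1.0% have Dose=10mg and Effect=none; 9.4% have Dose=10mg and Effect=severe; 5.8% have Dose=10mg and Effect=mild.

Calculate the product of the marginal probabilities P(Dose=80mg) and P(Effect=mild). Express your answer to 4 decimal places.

P(Dose=80mg) = 0.114 + 0.109 + 0.123 + 0.060 = 0.406.
P(Effect=mild) = 0.058 + 0.053 + 0.095 + 0.109 = 0.315.
Product: 0.406 × 0.315 = 0.1279.

0.1279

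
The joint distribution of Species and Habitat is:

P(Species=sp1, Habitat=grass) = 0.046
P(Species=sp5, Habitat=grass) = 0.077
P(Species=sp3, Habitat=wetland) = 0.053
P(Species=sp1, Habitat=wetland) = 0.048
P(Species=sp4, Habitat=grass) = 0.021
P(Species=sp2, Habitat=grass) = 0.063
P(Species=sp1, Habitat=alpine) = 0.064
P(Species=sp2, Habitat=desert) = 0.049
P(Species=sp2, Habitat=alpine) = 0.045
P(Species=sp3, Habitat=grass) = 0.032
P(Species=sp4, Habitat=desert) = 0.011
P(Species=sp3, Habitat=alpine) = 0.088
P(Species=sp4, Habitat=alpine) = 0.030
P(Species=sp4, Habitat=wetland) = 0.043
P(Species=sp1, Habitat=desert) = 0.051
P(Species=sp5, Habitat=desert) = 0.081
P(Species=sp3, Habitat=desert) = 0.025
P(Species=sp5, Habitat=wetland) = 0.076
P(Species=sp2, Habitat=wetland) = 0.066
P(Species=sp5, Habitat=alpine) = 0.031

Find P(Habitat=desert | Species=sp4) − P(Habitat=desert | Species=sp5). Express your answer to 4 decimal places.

-0.2009

P(Species=sp4) = 0.021 + 0.043 + 0.011 + 0.030 = 0.105; P(Habitat=desert | Species=sp4) = 0.011/0.105 = 0.10476.
P(Species=sp5) = 0.077 + 0.076 + 0.081 + 0.031 = 0.265; P(Habitat=desert | Species=sp5) = 0.081/0.265 = 0.30566.
Difference = -0.2009.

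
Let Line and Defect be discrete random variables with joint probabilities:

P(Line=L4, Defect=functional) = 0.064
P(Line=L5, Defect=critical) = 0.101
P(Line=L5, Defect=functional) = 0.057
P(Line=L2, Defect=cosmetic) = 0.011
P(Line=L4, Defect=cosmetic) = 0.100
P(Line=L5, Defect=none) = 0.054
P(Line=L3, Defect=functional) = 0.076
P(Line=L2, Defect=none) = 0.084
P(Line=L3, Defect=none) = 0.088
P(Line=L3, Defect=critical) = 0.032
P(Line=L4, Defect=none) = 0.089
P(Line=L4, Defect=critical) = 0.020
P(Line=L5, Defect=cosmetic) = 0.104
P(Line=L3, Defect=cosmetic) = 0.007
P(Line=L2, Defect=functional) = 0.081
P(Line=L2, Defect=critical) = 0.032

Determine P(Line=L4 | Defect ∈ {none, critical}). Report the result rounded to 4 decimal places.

P(Defect=none) = 0.084 + 0.088 + 0.089 + 0.054 = 0.315.
P(Defect=critical) = 0.032 + 0.032 + 0.020 + 0.101 = 0.185.
P(Defect ∈ {none, critical}) = 0.315 + 0.185 = 0.500; P(Line=L4, Defect ∈ {none, critical}) = 0.089 + 0.020 = 0.109.
P(Line=L4 | Defect ∈ {none, critical}) = 0.109/0.500 = 0.2180.

0.2180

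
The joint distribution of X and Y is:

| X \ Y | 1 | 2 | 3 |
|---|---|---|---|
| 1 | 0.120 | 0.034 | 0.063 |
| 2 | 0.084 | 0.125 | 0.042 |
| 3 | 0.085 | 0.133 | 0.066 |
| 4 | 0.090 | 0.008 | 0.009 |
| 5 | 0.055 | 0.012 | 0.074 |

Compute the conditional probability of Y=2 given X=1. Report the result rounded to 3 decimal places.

0.157

P(X=1) = 0.120 + 0.034 + 0.063 = 0.217.
P(Y=2 | X=1) = 0.034/0.217 = 0.157.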